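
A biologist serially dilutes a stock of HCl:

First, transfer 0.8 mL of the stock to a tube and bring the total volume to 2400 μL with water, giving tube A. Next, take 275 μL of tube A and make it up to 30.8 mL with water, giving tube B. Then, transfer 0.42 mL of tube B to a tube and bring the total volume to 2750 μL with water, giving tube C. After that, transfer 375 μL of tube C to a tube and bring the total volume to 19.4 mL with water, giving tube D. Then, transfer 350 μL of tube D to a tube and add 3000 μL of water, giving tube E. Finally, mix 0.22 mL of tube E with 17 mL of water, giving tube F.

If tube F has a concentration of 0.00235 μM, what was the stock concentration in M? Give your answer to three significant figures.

0.200 M

Step 1: 0.8 mL brought to 2400 μL → factor 2.4/0.8 = 3
Step 2: 275 μL brought to 30.8 mL → factor 30800/275 = 112
Step 3: 0.42 mL brought to 2750 μL → factor 2.75/0.42 = 6.5476
Step 4: 375 μL brought to 19.4 mL → factor 19400/375 = 51.733
Step 5: 350 μL + 3000 μL = 3350 μL total → factor 3350/350 = 9.5714
Step 6: 0.22 mL + 17 mL = 17.22 mL total → factor 17.22/0.22 = 78.273
Overall dilution factor = 3 × 112 × 6.5476 × 51.733 × 9.5714 × 78.273 = 8.5267 × 10^7
Stock = 0.00235 μM × 8.5267 × 10^7 = 2.004 × 10^5 μM = 0.200 M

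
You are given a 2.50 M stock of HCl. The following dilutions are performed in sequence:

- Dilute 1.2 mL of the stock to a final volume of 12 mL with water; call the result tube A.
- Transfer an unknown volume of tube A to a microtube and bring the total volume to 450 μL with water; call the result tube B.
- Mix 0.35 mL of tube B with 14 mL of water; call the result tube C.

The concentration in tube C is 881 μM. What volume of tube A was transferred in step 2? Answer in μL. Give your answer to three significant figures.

Step 1: 1.2 mL brought to 12 mL → factor 12/1.2 = 10
Step 2: v brought to 450 μL → factor = 450 μL/v
Step 3: 0.35 mL + 14 mL = 14.35 mL total → factor 14.35/0.35 = 41
Product of known-step factors = 410
Overall factor = 2.50 M / (881 μM) = 2837.7
Step-2 factor = 2837.7 / 410 = 6.9212
v = 450 μL / 6.9212 = 65.0 μL

65.0 μL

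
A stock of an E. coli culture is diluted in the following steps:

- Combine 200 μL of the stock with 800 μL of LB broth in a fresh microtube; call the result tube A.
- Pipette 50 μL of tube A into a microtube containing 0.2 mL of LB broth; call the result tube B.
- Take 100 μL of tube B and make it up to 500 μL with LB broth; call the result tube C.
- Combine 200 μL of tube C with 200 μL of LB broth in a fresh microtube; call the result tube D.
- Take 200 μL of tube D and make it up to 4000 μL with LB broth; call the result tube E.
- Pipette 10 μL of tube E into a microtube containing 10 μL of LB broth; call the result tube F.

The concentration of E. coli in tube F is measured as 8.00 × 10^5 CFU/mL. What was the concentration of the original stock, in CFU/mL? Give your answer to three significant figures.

8.00 × 10^9 CFU/mL

Step 1: 200 μL + 800 μL = 1000 μL total → factor 1000/200 = 5
Step 2: 50 μL + 0.2 mL = 250 μL total → factor 250/50 = 5
Step 3: 100 μL brought to 500 μL → factor 500/100 = 5
Step 4: 200 μL + 200 μL = 400 μL total → factor 400/200 = 2
Step 5: 200 μL brought to 4000 μL → factor 4000/200 = 20
Step 6: 10 μL + 10 μL = 20 μL total → factor 20/10 = 2
Overall dilution factor = 5 × 5 × 5 × 2 × 20 × 2 = 10000
Stock = 8.00 × 10^5 CFU/mL × 10000 = 8.00 × 10^9 CFU/mL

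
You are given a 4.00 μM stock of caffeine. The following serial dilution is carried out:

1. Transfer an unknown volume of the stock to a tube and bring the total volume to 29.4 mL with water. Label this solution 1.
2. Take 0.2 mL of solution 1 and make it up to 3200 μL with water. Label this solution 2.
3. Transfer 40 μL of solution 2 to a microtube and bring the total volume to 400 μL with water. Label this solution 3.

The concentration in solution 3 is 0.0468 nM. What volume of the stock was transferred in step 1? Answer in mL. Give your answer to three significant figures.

0.0550 mL

Step 1: v brought to 29.4 mL → factor = 29.4 mL/v
Step 2: 0.2 mL brought to 3200 μL → factor 3.2/0.2 = 16
Step 3: 40 μL brought to 400 μL → factor 400/40 = 10
Product of known-step factors = 160
Overall factor = 4.00 μM / (0.0468 nM) = 85470
Step-1 factor = 85470 / 160 = 534.19
v = 29.4 mL / 534.19 = 0.0550 mL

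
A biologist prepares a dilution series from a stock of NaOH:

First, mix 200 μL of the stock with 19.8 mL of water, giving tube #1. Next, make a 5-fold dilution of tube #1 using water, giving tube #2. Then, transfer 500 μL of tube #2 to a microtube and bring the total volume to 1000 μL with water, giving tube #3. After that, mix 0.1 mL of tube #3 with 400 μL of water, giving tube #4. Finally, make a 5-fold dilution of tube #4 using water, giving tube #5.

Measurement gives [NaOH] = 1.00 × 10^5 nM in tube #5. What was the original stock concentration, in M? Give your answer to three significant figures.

Step 1: 200 μL + 19.8 mL = 20000 μL total → factor 20000/200 = 100
Step 2: 5-fold → factor 5
Step 3: 500 μL brought to 1000 μL → factor 1000/500 = 2
Step 4: 0.1 mL + 400 μL = 0.5 mL total → factor 0.5/0.1 = 5
Step 5: 5-fold → factor 5
Overall dilution factor = 100 × 5 × 2 × 5 × 5 = 25000
Stock = 1.00 × 10^5 nM × 25000 = 2.500 × 10^9 nM = 2.50 M

2.50 M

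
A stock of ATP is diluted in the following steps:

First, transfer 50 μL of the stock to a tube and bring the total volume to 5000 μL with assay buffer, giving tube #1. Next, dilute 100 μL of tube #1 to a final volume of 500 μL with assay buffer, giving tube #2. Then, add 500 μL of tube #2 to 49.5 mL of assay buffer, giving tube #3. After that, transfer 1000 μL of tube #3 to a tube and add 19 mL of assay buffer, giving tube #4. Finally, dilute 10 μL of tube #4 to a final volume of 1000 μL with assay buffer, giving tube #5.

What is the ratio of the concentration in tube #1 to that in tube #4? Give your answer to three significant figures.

1.00 × 10^4

Step 1: 50 μL brought to 5000 μL → factor 5000/50 = 100
Step 2: 100 μL brought to 500 μL → factor 500/100 = 5
Step 3: 500 μL + 49.5 mL = 50000 μL total → factor 50000/500 = 100
Step 4: 1000 μL + 19 mL = 20000 μL total → factor 20000/1000 = 20
Dilution factor to tube #1 = 100; to tube #4 = 1 × 10^6
[tube #1]/[tube #4] = (factor to tube #4)/(factor to tube #1) = 1 × 10^6/100 = 1.00 × 10^4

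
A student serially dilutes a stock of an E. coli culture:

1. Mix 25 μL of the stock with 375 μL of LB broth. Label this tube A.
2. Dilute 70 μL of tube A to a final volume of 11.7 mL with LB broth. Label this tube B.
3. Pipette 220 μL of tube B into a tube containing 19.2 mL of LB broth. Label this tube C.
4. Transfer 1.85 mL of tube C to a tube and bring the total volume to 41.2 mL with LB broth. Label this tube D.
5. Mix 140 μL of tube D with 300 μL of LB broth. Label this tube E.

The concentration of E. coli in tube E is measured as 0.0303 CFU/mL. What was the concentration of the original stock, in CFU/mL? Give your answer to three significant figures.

5.01 × 10^5 CFU/mL

Step 1: 25 μL + 375 μL = 400 μL total → factor 400/25 = 16
Step 2: 70 μL brought to 11.7 mL → factor 11700/70 = 167.14
Step 3: 220 μL + 19.2 mL = 19420 μL total → factor 19420/220 = 88.273
Step 4: 1.85 mL brought to 41.2 mL → factor 41.2/1.85 = 22.27
Step 5: 140 μL + 300 μL = 440 μL total → factor 440/140 = 3.1429
Overall dilution factor = 16 × 167.14 × 88.273 × 22.27 × 3.1429 = 1.6523 × 10^7
Stock = 0.0303 CFU/mL × 1.6523 × 10^7 = 5.01 × 10^5 CFU/mL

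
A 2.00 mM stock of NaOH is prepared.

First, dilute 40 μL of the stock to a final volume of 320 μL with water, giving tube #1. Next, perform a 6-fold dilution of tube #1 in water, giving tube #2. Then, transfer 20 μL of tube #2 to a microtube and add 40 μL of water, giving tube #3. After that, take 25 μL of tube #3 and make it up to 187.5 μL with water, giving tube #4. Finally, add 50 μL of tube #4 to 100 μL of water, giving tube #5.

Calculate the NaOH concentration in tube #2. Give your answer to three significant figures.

Step 1: 40 μL brought to 320 μL → factor 320/40 = 8
Step 2: 6-fold → factor 6
Dilution factor through tube #2 = 8 × 6 = 48
[tube #2] = 2.00 mM / 48 = 0.0417 mM

0.0417 mM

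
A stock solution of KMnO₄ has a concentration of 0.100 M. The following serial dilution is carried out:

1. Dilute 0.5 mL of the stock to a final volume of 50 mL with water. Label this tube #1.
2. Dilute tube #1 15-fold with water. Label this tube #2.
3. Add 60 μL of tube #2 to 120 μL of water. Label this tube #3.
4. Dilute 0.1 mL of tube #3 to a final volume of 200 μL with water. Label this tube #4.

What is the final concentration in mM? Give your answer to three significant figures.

Step 1: 0.5 mL brought to 50 mL → factor 50/0.5 = 100
Step 2: 15-fold → factor 15
Step 3: 60 μL + 120 μL = 180 μL total → factor 180/60 = 3
Step 4: 0.1 mL brought to 200 μL → factor 0.2/0.1 = 2
Overall dilution factor = 100 × 15 × 3 × 2 = 9000
Final = 0.100 M / 9000 = 1.111 × 10^-5 M = 0.0111 mM

0.0111 mM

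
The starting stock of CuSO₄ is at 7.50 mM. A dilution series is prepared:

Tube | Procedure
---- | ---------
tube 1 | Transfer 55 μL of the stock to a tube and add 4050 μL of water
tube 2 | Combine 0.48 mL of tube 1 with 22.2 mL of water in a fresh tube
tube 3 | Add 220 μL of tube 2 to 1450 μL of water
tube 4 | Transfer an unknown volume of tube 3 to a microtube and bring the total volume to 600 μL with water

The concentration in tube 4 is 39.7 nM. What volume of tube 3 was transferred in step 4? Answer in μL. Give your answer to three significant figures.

85.0 μL

Step 1: 55 μL + 4050 μL = 4105 μL total → factor 4105/55 = 74.636
Step 2: 0.48 mL + 22.2 mL = 22.68 mL total → factor 22.68/0.48 = 47.25
Step 3: 220 μL + 1450 μL = 1670 μL total → factor 1670/220 = 7.5909
Step 4: v brought to 600 μL → factor = 600 μL/v
Product of known-step factors = 26770
Overall factor = 7.50 mM / (39.7 nM) = 1.8892 × 10^5
Step-4 factor = 1.8892 × 10^5 / 26770 = 7.0571
v = 600 μL / 7.0571 = 85.0 μL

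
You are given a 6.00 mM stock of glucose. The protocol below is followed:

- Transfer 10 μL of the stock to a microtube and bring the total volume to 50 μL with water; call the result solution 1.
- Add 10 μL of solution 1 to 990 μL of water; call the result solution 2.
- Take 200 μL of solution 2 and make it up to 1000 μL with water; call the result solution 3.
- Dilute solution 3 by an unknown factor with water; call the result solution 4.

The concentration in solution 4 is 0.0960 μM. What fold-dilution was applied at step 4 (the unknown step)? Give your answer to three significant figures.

25.0-fold

Step 1: 10 μL brought to 50 μL → factor 50/10 = 5
Step 2: 10 μL + 990 μL = 1000 μL total → factor 1000/10 = 100
Step 3: 200 μL brought to 1000 μL → factor 1000/200 = 5
Step 4: unknown factor x
Product of known-step factors = 2500
Overall factor = 6.00 mM / (0.0960 μM) = 62500
x = 62500 / 2500 = 25.0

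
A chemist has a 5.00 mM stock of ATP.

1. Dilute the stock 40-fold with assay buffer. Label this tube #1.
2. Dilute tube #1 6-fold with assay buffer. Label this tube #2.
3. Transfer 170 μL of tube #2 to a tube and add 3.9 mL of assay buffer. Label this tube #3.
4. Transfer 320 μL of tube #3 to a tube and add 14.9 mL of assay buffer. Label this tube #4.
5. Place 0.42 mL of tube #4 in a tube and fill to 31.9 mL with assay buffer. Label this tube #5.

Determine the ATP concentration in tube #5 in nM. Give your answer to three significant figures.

Step 1: 40-fold → factor 40
Step 2: 6-fold → factor 6
Step 3: 170 μL + 3.9 mL = 4070 μL total → factor 4070/170 = 23.941
Step 4: 320 μL + 14.9 mL = 15220 μL total → factor 15220/320 = 47.562
Step 5: 0.42 mL brought to 31.9 mL → factor 31.9/0.42 = 75.952
Overall dilution factor = 40 × 6 × 23.941 × 47.562 × 75.952 = 2.0757 × 10^7
Final = 5.00 mM / 2.0757 × 10^7 = 2.409 × 10^-7 mM = 0.241 nM

0.241 nM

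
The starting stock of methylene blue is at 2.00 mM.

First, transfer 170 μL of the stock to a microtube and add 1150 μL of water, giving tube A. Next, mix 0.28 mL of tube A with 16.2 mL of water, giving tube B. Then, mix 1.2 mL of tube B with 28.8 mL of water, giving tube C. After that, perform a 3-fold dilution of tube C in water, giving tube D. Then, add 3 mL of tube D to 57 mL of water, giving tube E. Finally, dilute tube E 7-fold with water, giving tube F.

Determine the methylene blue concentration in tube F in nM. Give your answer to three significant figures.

Step 1: 170 μL + 1150 μL = 1320 μL total → factor 1320/170 = 7.7647
Step 2: 0.28 mL + 16.2 mL = 16.48 mL total → factor 16.48/0.28 = 58.857
Step 3: 1.2 mL + 28.8 mL = 30 mL total → factor 30/1.2 = 25
Step 4: 3-fold → factor 3
Step 5: 3 mL + 57 mL = 60 mL total → factor 60/3 = 20
Step 6: 7-fold → factor 7
Overall dilution factor = 7.7647 × 58.857 × 25 × 3 × 20 × 7 = 4.7986 × 10^6
Final = 2.00 mM / 4.7986 × 10^6 = 4.168 × 10^-7 mM = 0.417 nM

0.417 nM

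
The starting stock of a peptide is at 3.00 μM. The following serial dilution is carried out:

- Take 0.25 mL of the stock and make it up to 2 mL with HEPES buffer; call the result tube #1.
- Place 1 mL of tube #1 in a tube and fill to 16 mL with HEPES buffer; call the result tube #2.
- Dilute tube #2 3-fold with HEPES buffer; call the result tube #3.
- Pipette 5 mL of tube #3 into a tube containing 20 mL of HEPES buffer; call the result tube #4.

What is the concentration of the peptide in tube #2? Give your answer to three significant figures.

0.0234 μM

Step 1: 0.25 mL brought to 2 mL → factor 2/0.25 = 8
Step 2: 1 mL brought to 16 mL → factor 16/1 = 16
Dilution factor through tube #2 = 8 × 16 = 128
[tube #2] = 3.00 μM / 128 = 0.0234 μM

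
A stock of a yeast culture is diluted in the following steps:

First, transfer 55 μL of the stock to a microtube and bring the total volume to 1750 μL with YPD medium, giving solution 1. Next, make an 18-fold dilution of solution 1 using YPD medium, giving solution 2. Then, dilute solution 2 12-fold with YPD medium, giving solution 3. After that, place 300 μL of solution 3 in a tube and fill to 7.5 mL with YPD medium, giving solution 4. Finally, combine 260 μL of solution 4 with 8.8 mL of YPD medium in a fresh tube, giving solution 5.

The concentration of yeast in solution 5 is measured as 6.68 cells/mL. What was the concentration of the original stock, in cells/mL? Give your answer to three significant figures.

4.00 × 10^7 cells/mL

Step 1: 55 μL brought to 1750 μL → factor 1750/55 = 31.818
Step 2: 18-fold → factor 18
Step 3: 12-fold → factor 12
Step 4: 300 μL brought to 7.5 mL → factor 7500/300 = 25
Step 5: 260 μL + 8.8 mL = 9060 μL total → factor 9060/260 = 34.846
Overall dilution factor = 31.818 × 18 × 12 × 25 × 34.846 = 5.9872 × 10^6
Stock = 6.68 cells/mL × 5.9872 × 10^6 = 4.00 × 10^7 cells/mL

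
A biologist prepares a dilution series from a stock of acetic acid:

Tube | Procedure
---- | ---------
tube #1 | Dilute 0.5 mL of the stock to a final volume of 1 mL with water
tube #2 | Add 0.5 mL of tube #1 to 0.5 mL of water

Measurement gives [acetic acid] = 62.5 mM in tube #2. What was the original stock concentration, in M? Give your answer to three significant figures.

0.250 M

Step 1: 0.5 mL brought to 1 mL → factor 1/0.5 = 2
Step 2: 0.5 mL + 0.5 mL = 1 mL total → factor 1/0.5 = 2
Overall dilution factor = 2 × 2 = 4
Stock = 62.5 mM × 4 = 250.0 mM = 0.250 M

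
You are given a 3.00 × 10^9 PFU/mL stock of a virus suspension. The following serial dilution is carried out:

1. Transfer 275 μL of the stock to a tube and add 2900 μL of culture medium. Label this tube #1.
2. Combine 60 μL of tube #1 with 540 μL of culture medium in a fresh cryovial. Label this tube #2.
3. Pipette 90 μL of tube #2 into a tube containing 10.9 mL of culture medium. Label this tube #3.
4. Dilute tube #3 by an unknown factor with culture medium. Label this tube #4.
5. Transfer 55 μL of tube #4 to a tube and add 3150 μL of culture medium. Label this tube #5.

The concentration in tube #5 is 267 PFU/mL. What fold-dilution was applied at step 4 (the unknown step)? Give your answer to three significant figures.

13.7-fold

Step 1: 275 μL + 2900 μL = 3175 μL total → factor 3175/275 = 11.545
Step 2: 60 μL + 540 μL = 600 μL total → factor 600/60 = 10
Step 3: 90 μL + 10.9 mL = 10990 μL total → factor 10990/90 = 122.11
Step 4: unknown factor x
Step 5: 55 μL + 3150 μL = 3205 μL total → factor 3205/55 = 58.273
Product of known-step factors = 8.2155 × 10^5
Overall factor = 3.00 × 10^9 PFU/mL / (267 PFU/mL) = 1.1236 × 10^7
x = 1.1236 × 10^7 / 8.2155 × 10^5 = 13.7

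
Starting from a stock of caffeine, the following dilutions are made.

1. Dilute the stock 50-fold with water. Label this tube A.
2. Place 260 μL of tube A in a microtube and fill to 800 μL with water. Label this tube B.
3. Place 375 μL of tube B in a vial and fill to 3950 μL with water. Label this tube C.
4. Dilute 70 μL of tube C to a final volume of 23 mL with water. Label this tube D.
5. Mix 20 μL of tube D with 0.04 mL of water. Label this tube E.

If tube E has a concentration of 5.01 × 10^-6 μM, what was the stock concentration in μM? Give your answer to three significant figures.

Step 1: 50-fold → factor 50
Step 2: 260 μL brought to 800 μL → factor 800/260 = 3.0769
Step 3: 375 μL brought to 3950 μL → factor 3950/375 = 10.533
Step 4: 70 μL brought to 23 mL → factor 23000/70 = 328.57
Step 5: 20 μL + 0.04 mL = 60 μL total → factor 60/20 = 3
Overall dilution factor = 50 × 3.0769 × 10.533 × 328.57 × 3 = 1.5974 × 10^6
Stock = 5.01 × 10^-6 μM × 1.5974 × 10^6 = 8.00 μM

8.00 μM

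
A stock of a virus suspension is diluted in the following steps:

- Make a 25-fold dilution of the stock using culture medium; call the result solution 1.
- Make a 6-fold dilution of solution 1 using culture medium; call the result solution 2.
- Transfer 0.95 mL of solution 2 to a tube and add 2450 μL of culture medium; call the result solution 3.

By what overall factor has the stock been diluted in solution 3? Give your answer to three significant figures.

Step 1: 25-fold → factor 25
Step 2: 6-fold → factor 6
Step 3: 0.95 mL + 2450 μL = 3.4 mL total → factor 3.4/0.95 = 3.5789
Overall dilution factor = 25 × 6 × 3.5789 = 536.84

537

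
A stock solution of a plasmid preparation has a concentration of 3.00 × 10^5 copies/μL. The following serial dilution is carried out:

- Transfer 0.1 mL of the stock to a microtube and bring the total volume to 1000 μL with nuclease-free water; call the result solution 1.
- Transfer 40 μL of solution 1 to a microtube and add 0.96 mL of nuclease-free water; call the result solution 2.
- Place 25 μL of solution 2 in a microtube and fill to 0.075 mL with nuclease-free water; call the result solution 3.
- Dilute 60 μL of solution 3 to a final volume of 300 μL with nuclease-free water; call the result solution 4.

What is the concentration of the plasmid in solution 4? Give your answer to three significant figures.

80.0 copies/μL

Step 1: 0.1 mL brought to 1000 μL → factor 1/0.1 = 10
Step 2: 40 μL + 0.96 mL = 1000 μL total → factor 1000/40 = 25
Step 3: 25 μL brought to 0.075 mL → factor 75/25 = 3
Step 4: 60 μL brought to 300 μL → factor 300/60 = 5
Overall dilution factor = 10 × 25 × 3 × 5 = 3750
Final = 3.00 × 10^5 copies/μL / 3750 = 80.0 copies/μL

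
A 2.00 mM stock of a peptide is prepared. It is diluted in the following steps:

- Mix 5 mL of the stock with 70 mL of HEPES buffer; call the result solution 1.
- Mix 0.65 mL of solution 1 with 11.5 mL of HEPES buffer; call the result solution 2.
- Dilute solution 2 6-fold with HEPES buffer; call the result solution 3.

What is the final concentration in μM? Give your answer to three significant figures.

1.19 μM

Step 1: 5 mL + 70 mL = 75 mL total → factor 75/5 = 15
Step 2: 0.65 mL + 11.5 mL = 12.15 mL total → factor 12.15/0.65 = 18.692
Step 3: 6-fold → factor 6
Overall dilution factor = 15 × 18.692 × 6 = 1682.3
Final = 2.00 mM / 1682.3 = 0.001189 mM = 1.19 μM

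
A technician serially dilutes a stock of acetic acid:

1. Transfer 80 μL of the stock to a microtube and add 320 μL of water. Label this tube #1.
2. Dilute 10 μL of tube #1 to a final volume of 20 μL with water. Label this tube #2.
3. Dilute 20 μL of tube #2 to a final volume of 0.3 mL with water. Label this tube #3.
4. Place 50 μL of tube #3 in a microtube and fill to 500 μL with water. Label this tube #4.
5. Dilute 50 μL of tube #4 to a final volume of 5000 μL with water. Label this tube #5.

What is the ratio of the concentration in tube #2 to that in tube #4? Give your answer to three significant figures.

150

Step 1: 80 μL + 320 μL = 400 μL total → factor 400/80 = 5
Step 2: 10 μL brought to 20 μL → factor 20/10 = 2
Step 3: 20 μL brought to 0.3 mL → factor 300/20 = 15
Step 4: 50 μL brought to 500 μL → factor 500/50 = 10
Dilution factor to tube #2 = 10; to tube #4 = 1500
[tube #2]/[tube #4] = (factor to tube #4)/(factor to tube #2) = 1500/10 = 150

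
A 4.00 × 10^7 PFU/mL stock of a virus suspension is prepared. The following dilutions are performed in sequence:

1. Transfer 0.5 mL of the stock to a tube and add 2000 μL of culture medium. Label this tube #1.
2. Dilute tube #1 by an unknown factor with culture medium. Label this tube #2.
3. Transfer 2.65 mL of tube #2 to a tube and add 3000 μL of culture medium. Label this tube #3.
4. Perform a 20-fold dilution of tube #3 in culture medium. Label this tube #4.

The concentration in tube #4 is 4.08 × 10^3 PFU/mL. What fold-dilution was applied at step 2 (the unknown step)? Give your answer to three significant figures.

46.0-fold

Step 1: 0.5 mL + 2000 μL = 2.5 mL total → factor 2.5/0.5 = 5
Step 2: unknown factor x
Step 3: 2.65 mL + 3000 μL = 5.65 mL total → factor 5.65/2.65 = 2.1321
Step 4: 20-fold → factor 20
Product of known-step factors = 213.21
Overall factor = 4.00 × 10^7 PFU/mL / (4.08 × 10^3 PFU/mL) = 9803.9
x = 9803.9 / 213.21 = 46.0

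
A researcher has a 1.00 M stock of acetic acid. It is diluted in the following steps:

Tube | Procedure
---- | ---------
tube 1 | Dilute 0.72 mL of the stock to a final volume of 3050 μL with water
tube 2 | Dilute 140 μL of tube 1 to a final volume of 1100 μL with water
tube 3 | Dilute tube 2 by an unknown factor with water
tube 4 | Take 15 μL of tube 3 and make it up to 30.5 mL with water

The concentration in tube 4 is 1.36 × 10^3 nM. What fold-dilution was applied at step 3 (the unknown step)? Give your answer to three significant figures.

Step 1: 0.72 mL brought to 3050 μL → factor 3.05/0.72 = 4.2361
Step 2: 140 μL brought to 1100 μL → factor 1100/140 = 7.8571
Step 3: unknown factor x
Step 4: 15 μL brought to 30.5 mL → factor 30500/15 = 2033.3
Product of known-step factors = 67677
Overall factor = 1.00 M / (1.36 × 10^3 nM) = 7.3529 × 10^5
x = 7.3529 × 10^5 / 67677 = 10.9

10.9-fold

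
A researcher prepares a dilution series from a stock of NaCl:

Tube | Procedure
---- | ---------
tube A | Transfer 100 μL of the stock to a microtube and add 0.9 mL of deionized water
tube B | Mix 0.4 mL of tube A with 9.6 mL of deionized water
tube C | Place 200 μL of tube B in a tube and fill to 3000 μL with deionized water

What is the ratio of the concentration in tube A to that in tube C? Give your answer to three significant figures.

Step 1: 100 μL + 0.9 mL = 1000 μL total → factor 1000/100 = 10
Step 2: 0.4 mL + 9.6 mL = 10 mL total → factor 10/0.4 = 25
Step 3: 200 μL brought to 3000 μL → factor 3000/200 = 15
Dilution factor to tube A = 10; to tube C = 3750
[tube A]/[tube C] = (factor to tube C)/(factor to tube A) = 3750/10 = 375

375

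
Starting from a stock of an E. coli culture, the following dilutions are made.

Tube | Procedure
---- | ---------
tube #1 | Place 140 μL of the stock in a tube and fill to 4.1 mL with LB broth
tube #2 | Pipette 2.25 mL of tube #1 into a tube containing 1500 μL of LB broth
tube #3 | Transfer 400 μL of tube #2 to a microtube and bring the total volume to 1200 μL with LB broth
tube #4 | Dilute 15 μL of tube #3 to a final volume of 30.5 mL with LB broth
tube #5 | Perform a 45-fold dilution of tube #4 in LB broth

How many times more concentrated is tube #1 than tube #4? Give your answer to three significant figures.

Step 1: 140 μL brought to 4.1 mL → factor 4100/140 = 29.286
Step 2: 2.25 mL + 1500 μL = 3.75 mL total → factor 3.75/2.25 = 1.6667
Step 3: 400 μL brought to 1200 μL → factor 1200/400 = 3
Step 4: 15 μL brought to 30.5 mL → factor 30500/15 = 2033.3
Dilution factor to tube #1 = 29.286; to tube #4 = 2.9774 × 10^5
[tube #1]/[tube #4] = (factor to tube #4)/(factor to tube #1) = 2.9774 × 10^5/29.286 = 1.02 × 10^4

1.02 × 10^4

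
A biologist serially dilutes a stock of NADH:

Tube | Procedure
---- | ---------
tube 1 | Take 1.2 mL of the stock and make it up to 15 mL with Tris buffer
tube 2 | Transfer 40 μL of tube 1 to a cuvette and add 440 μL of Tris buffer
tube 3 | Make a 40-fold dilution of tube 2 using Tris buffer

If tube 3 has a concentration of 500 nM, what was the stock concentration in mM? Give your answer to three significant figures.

Step 1: 1.2 mL brought to 15 mL → factor 15/1.2 = 12.5
Step 2: 40 μL + 440 μL = 480 μL total → factor 480/40 = 12
Step 3: 40-fold → factor 40
Overall dilution factor = 12.5 × 12 × 40 = 6000
Stock = 500 nM × 6000 = 3.000 × 10^6 nM = 3.00 mM

3.00 mM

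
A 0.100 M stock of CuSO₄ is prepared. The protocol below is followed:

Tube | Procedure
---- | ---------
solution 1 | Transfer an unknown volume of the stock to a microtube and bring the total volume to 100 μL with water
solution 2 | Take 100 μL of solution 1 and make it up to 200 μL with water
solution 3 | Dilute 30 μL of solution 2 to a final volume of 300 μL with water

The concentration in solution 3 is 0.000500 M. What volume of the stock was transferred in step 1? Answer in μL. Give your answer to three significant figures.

Step 1: v brought to 100 μL → factor = 100 μL/v
Step 2: 100 μL brought to 200 μL → factor 200/100 = 2
Step 3: 30 μL brought to 300 μL → factor 300/30 = 10
Product of known-step factors = 20
Overall factor = 0.100 M / (0.000500 M) = 200
Step-1 factor = 200 / 20 = 10
v = 100 μL / 10 = 10.0 μL

10.0 μL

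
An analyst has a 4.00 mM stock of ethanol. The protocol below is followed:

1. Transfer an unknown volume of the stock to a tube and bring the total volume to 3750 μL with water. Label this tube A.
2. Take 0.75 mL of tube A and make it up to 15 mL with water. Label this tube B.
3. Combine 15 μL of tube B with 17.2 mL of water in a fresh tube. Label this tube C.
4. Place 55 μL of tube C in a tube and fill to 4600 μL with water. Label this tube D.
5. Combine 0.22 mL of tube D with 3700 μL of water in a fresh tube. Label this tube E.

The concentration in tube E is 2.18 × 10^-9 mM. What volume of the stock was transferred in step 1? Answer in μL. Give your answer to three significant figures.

Step 1: v brought to 3750 μL → factor = 3750 μL/v
Step 2: 0.75 mL brought to 15 mL → factor 15/0.75 = 20
Step 3: 15 μL + 17.2 mL = 17215 μL total → factor 17215/15 = 1147.7
Step 4: 55 μL brought to 4600 μL → factor 4600/55 = 83.636
Step 5: 0.22 mL + 3700 μL = 3.92 mL total → factor 3.92/0.22 = 17.818
Product of known-step factors = 3.4206 × 10^7
Overall factor = 4.00 mM / (2.18 × 10^-9 mM) = 1.8349 × 10^9
Step-1 factor = 1.8349 × 10^9 / 3.4206 × 10^7 = 53.641
v = 3750 μL / 53.641 = 69.9 μL

69.9 μL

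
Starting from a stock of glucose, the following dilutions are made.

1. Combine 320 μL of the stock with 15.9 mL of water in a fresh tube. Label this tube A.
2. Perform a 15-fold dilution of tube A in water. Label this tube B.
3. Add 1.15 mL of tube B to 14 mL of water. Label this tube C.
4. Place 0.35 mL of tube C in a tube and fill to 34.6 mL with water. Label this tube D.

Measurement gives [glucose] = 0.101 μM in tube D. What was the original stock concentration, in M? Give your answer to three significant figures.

Step 1: 320 μL + 15.9 mL = 16220 μL total → factor 16220/320 = 50.688
Step 2: 15-fold → factor 15
Step 3: 1.15 mL + 14 mL = 15.15 mL total → factor 15.15/1.15 = 13.174
Step 4: 0.35 mL brought to 34.6 mL → factor 34.6/0.35 = 98.857
Overall dilution factor = 50.688 × 15 × 13.174 × 98.857 = 9.9018 × 10^5
Stock = 0.101 μM × 9.9018 × 10^5 = 1.000 × 10^5 μM = 0.100 M

0.100 M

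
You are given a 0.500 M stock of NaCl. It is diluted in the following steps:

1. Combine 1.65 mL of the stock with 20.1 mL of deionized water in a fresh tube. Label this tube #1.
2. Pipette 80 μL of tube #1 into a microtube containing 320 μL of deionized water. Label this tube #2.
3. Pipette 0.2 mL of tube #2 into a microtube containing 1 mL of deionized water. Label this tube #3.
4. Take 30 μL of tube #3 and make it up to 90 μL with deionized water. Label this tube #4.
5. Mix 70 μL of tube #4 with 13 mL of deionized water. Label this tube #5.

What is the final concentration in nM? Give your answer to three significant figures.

2.26 × 10^3 nM

Step 1: 1.65 mL + 20.1 mL = 21.75 mL total → factor 21.75/1.65 = 13.182
Step 2: 80 μL + 320 μL = 400 μL total → factor 400/80 = 5
Step 3: 0.2 mL + 1 mL = 1.2 mL total → factor 1.2/0.2 = 6
Step 4: 30 μL brought to 90 μL → factor 90/30 = 3
Step 5: 70 μL + 13 mL = 13070 μL total → factor 13070/70 = 186.71
Overall dilution factor = 13.182 × 5 × 6 × 3 × 186.71 = 2.2151 × 10^5
Final = 0.500 M / 2.2151 × 10^5 = 2.257 × 10^-6 M = 2.26 × 10^3 nM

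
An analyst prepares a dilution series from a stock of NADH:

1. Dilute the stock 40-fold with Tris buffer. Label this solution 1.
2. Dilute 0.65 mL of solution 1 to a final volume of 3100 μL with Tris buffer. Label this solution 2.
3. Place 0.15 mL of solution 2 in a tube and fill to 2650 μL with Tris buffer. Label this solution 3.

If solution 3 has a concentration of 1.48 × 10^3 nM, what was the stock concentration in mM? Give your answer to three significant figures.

Step 1: 40-fold → factor 40
Step 2: 0.65 mL brought to 3100 μL → factor 3.1/0.65 = 4.7692
Step 3: 0.15 mL brought to 2650 μL → factor 2.65/0.15 = 17.667
Overall dilution factor = 40 × 4.7692 × 17.667 = 3370.3
Stock = 1.48 × 10^3 nM × 3370.3 = 4.988 × 10^6 nM = 4.99 mM

4.99 mM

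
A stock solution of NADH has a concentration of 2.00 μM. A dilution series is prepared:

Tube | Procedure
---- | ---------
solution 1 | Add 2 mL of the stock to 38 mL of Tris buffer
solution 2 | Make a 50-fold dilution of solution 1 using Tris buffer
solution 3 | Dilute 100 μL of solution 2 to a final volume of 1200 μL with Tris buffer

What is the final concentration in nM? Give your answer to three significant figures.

Step 1: 2 mL + 38 mL = 40 mL total → factor 40/2 = 20
Step 2: 50-fold → factor 50
Step 3: 100 μL brought to 1200 μL → factor 1200/100 = 12
Overall dilution factor = 20 × 50 × 12 = 12000
Final = 2.00 μM / 12000 = 0.0001667 μM = 0.167 nM

0.167 nM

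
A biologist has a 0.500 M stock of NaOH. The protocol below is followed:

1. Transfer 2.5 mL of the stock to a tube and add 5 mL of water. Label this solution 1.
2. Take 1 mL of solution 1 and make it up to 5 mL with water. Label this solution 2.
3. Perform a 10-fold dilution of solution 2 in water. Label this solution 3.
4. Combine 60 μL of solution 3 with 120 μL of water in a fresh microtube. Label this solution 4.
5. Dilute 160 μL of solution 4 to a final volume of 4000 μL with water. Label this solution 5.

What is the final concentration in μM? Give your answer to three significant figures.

44.4 μM

Step 1: 2.5 mL + 5 mL = 7.5 mL total → factor 7.5/2.5 = 3
Step 2: 1 mL brought to 5 mL → factor 5/1 = 5
Step 3: 10-fold → factor 10
Step 4: 60 μL + 120 μL = 180 μL total → factor 180/60 = 3
Step 5: 160 μL brought to 4000 μL → factor 4000/160 = 25
Overall dilution factor = 3 × 5 × 10 × 3 × 25 = 11250
Final = 0.500 M / 11250 = 4.444 × 10^-5 M = 44.4 μM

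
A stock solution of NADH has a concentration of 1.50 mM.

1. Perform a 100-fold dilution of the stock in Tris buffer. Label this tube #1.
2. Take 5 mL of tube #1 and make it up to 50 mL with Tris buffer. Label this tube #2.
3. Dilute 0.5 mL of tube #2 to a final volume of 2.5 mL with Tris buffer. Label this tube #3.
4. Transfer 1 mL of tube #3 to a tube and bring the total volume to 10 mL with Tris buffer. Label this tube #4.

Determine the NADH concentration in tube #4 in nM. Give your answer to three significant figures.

Step 1: 100-fold → factor 100
Step 2: 5 mL brought to 50 mL → factor 50/5 = 10
Step 3: 0.5 mL brought to 2.5 mL → factor 2.5/0.5 = 5
Step 4: 1 mL brought to 10 mL → factor 10/1 = 10
Overall dilution factor = 100 × 10 × 5 × 10 = 50000
Final = 1.50 mM / 50000 = 3.000 × 10^-5 mM = 30.0 nM

30.0 nM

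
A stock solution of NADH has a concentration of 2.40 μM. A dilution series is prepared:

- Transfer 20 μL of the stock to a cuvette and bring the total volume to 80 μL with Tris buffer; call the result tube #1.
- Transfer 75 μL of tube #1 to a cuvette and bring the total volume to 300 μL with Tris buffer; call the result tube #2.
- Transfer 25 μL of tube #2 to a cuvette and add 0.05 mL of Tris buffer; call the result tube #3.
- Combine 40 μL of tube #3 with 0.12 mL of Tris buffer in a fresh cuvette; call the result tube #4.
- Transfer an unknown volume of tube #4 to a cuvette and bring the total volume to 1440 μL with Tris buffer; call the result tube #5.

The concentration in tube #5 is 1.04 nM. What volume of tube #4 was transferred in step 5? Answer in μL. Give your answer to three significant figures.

120 μL

Step 1: 20 μL brought to 80 μL → factor 80/20 = 4
Step 2: 75 μL brought to 300 μL → factor 300/75 = 4
Step 3: 25 μL + 0.05 mL = 75 μL total → factor 75/25 = 3
Step 4: 40 μL + 0.12 mL = 160 μL total → factor 160/40 = 4
Step 5: v brought to 1440 μL → factor = 1440 μL/v
Product of known-step factors = 192
Overall factor = 2.40 μM / (1.04 nM) = 2307.7
Step-5 factor = 2307.7 / 192 = 12.019
v = 1440 μL / 12.019 = 120 μL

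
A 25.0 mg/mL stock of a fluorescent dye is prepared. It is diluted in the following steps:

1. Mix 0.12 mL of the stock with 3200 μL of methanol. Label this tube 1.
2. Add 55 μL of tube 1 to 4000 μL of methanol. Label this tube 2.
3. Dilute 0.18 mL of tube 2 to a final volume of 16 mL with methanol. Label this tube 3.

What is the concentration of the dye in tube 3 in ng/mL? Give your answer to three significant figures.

Step 1: 0.12 mL + 3200 μL = 3.32 mL total → factor 3.32/0.12 = 27.667
Step 2: 55 μL + 4000 μL = 4055 μL total → factor 4055/55 = 73.727
Step 3: 0.18 mL brought to 16 mL → factor 16/0.18 = 88.889
Overall dilution factor = 27.667 × 73.727 × 88.889 = 1.8131 × 10^5
Final = 25.0 mg/mL / 1.8131 × 10^5 = 0.0001379 mg/mL = 138 ng/mL

138 ng/mL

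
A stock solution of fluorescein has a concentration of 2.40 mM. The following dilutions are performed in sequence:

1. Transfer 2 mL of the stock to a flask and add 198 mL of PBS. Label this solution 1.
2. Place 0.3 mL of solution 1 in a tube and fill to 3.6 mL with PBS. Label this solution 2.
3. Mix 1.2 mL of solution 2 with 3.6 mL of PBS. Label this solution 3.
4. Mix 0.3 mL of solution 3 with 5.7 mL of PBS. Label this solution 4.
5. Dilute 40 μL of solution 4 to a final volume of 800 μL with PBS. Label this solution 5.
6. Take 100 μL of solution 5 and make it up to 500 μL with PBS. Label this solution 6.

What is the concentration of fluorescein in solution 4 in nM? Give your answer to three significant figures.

Step 1: 2 mL + 198 mL = 200 mL total → factor 200/2 = 100
Step 2: 0.3 mL brought to 3.6 mL → factor 3.6/0.3 = 12
Step 3: 1.2 mL + 3.6 mL = 4.8 mL total → factor 4.8/1.2 = 4
Step 4: 0.3 mL + 5.7 mL = 6 mL total → factor 6/0.3 = 20
Dilution factor through solution 4 = 100 × 12 × 4 × 20 = 96000
[solution 4] = 2.40 mM / 96000 = 2.500 × 10^-5 mM = 25.0 nM

25.0 nM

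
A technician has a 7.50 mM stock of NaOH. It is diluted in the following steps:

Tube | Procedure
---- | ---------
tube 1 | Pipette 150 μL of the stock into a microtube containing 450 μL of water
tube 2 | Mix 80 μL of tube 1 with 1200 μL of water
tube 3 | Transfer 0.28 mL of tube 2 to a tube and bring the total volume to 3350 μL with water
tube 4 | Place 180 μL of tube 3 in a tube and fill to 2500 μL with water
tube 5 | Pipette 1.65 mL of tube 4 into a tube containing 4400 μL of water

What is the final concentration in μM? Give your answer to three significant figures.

Step 1: 150 μL + 450 μL = 600 μL total → factor 600/150 = 4
Step 2: 80 μL + 1200 μL = 1280 μL total → factor 1280/80 = 16
Step 3: 0.28 mL brought to 3350 μL → factor 3.35/0.28 = 11.964
Step 4: 180 μL brought to 2500 μL → factor 2500/180 = 13.889
Step 5: 1.65 mL + 4400 μL = 6.05 mL total → factor 6.05/1.65 = 3.6667
Overall dilution factor = 4 × 16 × 11.964 × 13.889 × 3.6667 = 38995
Final = 7.50 mM / 38995 = 0.0001923 mM = 0.192 μM

0.192 μM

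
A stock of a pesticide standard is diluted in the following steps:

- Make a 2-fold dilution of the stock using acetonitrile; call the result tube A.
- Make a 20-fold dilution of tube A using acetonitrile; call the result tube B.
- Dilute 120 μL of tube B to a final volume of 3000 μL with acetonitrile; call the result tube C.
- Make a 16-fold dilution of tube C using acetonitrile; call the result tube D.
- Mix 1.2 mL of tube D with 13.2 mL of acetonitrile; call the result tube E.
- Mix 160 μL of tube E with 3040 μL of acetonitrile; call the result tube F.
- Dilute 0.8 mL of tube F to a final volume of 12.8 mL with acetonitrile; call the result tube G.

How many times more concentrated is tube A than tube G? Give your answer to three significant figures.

3.07 × 10^7

Step 1: 2-fold → factor 2
Step 2: 20-fold → factor 20
Step 3: 120 μL brought to 3000 μL → factor 3000/120 = 25
Step 4: 16-fold → factor 16
Step 5: 1.2 mL + 13.2 mL = 14.4 mL total → factor 14.4/1.2 = 12
Step 6: 160 μL + 3040 μL = 3200 μL total → factor 3200/160 = 20
Step 7: 0.8 mL brought to 12.8 mL → factor 12.8/0.8 = 16
Dilution factor to tube A = 2; to tube G = 6.144 × 10^7
[tube A]/[tube G] = (factor to tube G)/(factor to tube A) = 6.144 × 10^7/2 = 3.07 × 10^7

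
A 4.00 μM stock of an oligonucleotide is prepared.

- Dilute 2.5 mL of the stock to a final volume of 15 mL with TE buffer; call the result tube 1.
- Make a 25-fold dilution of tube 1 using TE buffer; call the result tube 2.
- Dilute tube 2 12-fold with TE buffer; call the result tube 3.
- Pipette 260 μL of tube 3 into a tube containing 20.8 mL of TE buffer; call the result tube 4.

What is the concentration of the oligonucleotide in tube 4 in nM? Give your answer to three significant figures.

Step 1: 2.5 mL brought to 15 mL → factor 15/2.5 = 6
Step 2: 25-fold → factor 25
Step 3: 12-fold → factor 12
Step 4: 260 μL + 20.8 mL = 21060 μL total → factor 21060/260 = 81
Overall dilution factor = 6 × 25 × 12 × 81 = 1.458 × 10^5
Final = 4.00 μM / 1.458 × 10^5 = 2.743 × 10^-5 μM = 0.0274 nM

0.0274 nM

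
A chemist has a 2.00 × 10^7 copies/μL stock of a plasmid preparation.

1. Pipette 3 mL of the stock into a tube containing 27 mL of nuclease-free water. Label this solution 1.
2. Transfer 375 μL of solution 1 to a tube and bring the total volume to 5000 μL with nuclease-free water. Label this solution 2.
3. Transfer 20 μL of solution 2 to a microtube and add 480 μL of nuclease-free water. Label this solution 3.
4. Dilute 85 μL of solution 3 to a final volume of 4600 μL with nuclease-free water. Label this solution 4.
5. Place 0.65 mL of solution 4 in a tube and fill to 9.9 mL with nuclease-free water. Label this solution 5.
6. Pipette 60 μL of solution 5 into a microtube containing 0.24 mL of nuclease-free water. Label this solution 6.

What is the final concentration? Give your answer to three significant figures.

Step 1: 3 mL + 27 mL = 30 mL total → factor 30/3 = 10
Step 2: 375 μL brought to 5000 μL → factor 5000/375 = 13.333
Step 3: 20 μL + 480 μL = 500 μL total → factor 500/20 = 25
Step 4: 85 μL brought to 4600 μL → factor 4600/85 = 54.118
Step 5: 0.65 mL brought to 9.9 mL → factor 9.9/0.65 = 15.231
Step 6: 60 μL + 0.24 mL = 300 μL total → factor 300/60 = 5
Overall dilution factor = 10 × 13.333 × 25 × 54.118 × 15.231 × 5 = 1.3738 × 10^7
Final = 2.00 × 10^7 copies/μL / 1.3738 × 10^7 = 1.46 copies/μL

1.46 copies/μL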